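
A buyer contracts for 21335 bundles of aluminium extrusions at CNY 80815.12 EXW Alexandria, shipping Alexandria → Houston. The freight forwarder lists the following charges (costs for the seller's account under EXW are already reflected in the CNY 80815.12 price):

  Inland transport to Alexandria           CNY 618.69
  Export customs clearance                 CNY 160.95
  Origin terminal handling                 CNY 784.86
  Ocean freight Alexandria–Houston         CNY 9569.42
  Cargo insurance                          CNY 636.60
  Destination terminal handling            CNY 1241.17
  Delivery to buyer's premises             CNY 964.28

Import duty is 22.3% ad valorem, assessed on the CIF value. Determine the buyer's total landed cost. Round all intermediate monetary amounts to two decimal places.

EXW: the seller makes goods available at their premises; the buyer bears all onward costs.
CIF value = EXW price + inland to port + export clearance + origin terminal + freight + insurance = 80815.12 + 618.69 + 160.95 + 784.86 + 9569.42 + 636.60 = 92585.64
Import duty = 92585.64 × 22.3% = 20646.60
Buyer bears: inland to port 618.69 + export clearance 160.95 + origin terminal 784.86 + freight 9569.42 + insurance 636.60 + destination terminal 1241.17 + delivery 964.28 + duty 20646.60 = 34622.57
Landed cost = invoice 80815.12 + 34622.57 = 115437.69

Total landed cost: CNY 115437.69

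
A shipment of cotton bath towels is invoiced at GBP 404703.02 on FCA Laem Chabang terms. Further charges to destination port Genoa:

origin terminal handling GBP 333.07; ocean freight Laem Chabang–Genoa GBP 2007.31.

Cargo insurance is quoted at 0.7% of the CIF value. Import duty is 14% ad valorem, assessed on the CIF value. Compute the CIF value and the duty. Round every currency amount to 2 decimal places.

CIF value: GBP 409912.79; import duty: GBP 57387.79

Let C be the CIF value. C = FCA price + pre-shipment costs + freight + 0.7% × C
C − 0.7% × C = 404703.02 + 333.07 + 2007.31
0.993 × C = 407043.40
C = 407043.40 / 0.993 = 409912.79
Insurance premium = 0.7% × 409912.79 = 2869.39
Import duty = 409912.79 × 14% = 57387.79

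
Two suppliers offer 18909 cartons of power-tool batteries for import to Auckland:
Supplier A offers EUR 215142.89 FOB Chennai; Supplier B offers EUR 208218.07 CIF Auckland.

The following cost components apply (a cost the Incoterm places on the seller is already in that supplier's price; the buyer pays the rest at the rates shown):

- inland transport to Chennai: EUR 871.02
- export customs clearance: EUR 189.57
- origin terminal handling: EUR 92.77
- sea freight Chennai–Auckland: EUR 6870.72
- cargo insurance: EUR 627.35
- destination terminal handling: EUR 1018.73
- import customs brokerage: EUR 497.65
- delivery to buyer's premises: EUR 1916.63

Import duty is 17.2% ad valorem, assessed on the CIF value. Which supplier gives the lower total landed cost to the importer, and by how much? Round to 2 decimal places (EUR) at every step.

Supplier B is cheaper by EUR 16903.63

Supplier A (FOB):
CIF value = FOB price + freight + insurance = 215142.89 + 6870.72 + 627.35 = 222640.96
Import duty = 222640.96 × 17.2% = 38294.25
Buyer bears (A): 6870.72 + 627.35 + 1018.73 + 497.65 + 1916.63 = 10931.08
Landed cost (A) = invoice 215142.89 + 10931.08 + duty 38294.25 = 264368.22
Supplier B (CIF):
The CIF price already equals the CIF value: 208218.07
Import duty = 208218.07 × 17.2% = 35813.51
Buyer bears (B): 1018.73 + 497.65 + 1916.63 = 3433.01
Landed cost (B) = invoice 208218.07 + 3433.01 + duty 35813.51 = 247464.59
Difference = |264368.22 − 247464.59| = 16903.63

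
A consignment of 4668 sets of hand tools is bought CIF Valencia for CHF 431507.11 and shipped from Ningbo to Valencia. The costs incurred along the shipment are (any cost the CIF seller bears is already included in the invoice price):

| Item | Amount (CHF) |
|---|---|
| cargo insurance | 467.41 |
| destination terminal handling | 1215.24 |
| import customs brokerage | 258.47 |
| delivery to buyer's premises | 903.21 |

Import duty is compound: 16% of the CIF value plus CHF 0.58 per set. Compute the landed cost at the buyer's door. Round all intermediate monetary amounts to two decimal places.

CIF: the seller pays costs through ocean freight and marine insurance to the destination port.
Already in the invoice (seller's account under CIF): insurance — exclude.
The CIF price already equals the CIF value: 431507.11
Ad valorem component: 431507.11 × 16% = 69041.14
Specific component: 4668 × 0.58 = 2707.44
Import duty = 69041.14 + 2707.44 = 71748.58
Buyer bears: destination terminal 1215.24 + brokerage 258.47 + delivery 903.21 + duty 71748.58 = 74125.50
Landed cost = invoice 431507.11 + 74125.50 = 505632.61

Total landed cost: CHF 505632.61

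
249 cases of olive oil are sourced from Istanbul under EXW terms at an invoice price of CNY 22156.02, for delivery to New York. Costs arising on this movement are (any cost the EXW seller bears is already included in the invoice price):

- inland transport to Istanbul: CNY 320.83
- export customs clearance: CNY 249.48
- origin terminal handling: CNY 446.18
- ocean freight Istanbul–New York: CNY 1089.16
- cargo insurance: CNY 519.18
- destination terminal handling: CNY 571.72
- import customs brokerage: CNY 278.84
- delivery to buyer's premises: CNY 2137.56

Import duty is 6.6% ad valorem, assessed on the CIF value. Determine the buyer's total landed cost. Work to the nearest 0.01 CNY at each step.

EXW: the seller makes goods available at their premises; the buyer bears all onward costs.
CIF value = EXW price + inland to port + export clearance + origin terminal + freight + insurance = 22156.02 + 320.83 + 249.48 + 446.18 + 1089.16 + 519.18 = 24780.85
Import duty = 24780.85 × 6.6% = 1635.54
Buyer bears: inland to port 320.83 + export clearance 249.48 + origin terminal 446.18 + freight 1089.16 + insurance 519.18 + destination terminal 571.72 + brokerage 278.84 + delivery 2137.56 + duty 1635.54 = 7248.49
Landed cost = invoice 22156.02 + 7248.49 = 29404.51

Total landed cost: CNY 29404.51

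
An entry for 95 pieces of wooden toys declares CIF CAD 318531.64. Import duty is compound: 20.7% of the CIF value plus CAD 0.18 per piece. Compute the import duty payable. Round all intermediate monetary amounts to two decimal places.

Import duty: CAD 65953.15

Ad valorem component: 318531.64 × 20.7% = 65936.05
Specific component: 95 × 0.18 = 17.10
Import duty = 65936.05 + 17.10 = 65953.15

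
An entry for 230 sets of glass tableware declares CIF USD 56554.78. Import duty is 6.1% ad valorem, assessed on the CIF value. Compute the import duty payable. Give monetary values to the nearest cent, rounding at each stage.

Import duty: USD 3449.84

Import duty = 56554.78 × 6.1% = 3449.84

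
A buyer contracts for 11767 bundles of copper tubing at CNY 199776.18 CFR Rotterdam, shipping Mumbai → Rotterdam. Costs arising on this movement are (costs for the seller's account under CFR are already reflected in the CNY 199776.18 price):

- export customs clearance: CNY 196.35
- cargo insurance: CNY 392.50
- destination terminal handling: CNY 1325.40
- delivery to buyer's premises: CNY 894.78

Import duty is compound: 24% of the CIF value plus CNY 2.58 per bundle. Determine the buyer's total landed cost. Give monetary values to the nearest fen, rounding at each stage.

CFR: the seller pays costs through ocean freight to the destination port, but not insurance.
Already in the invoice (seller's account under CFR): export clearance — exclude.
CIF value = CFR price + insurance = 199776.18 + 392.50 = 200168.68
Ad valorem component: 200168.68 × 24% = 48040.48
Specific component: 11767 × 2.58 = 30358.86
Import duty = 48040.48 + 30358.86 = 78399.34
Buyer bears: insurance 392.50 + destination terminal 1325.40 + delivery 894.78 + duty 78399.34 = 81012.02
Landed cost = invoice 199776.18 + 81012.02 = 280788.20

Total landed cost: CNY 280788.20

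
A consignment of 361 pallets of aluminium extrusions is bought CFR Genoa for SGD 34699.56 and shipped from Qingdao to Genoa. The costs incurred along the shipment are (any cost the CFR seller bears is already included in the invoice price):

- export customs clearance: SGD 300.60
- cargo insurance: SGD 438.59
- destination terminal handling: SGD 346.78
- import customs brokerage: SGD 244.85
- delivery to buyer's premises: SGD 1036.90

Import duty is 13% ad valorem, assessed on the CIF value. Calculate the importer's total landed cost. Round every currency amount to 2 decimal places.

CFR: the seller pays costs through ocean freight to the destination port, but not insurance.
Already in the invoice (seller's account under CFR): export clearance — exclude.
CIF value = CFR price + insurance = 34699.56 + 438.59 = 35138.15
Import duty = 35138.15 × 13% = 4567.96
Buyer bears: insurance 438.59 + destination terminal 346.78 + brokerage 244.85 + delivery 1036.90 + duty 4567.96 = 6635.08
Landed cost = invoice 34699.56 + 6635.08 = 41334.64

Total landed cost: SGD 41334.64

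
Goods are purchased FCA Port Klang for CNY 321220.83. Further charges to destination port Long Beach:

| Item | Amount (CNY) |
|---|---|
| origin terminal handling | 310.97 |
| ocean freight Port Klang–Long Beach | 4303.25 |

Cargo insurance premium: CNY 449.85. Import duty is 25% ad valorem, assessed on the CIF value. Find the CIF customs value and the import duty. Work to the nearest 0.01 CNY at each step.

CIF value: CNY 326284.90; import duty: CNY 81571.23

CIF = FCA price + pre-shipment costs + freight + insurance
CIF = 321220.83 + 310.97 + 4303.25 + 449.85 = 326284.90
Import duty = 326284.90 × 25% = 81571.23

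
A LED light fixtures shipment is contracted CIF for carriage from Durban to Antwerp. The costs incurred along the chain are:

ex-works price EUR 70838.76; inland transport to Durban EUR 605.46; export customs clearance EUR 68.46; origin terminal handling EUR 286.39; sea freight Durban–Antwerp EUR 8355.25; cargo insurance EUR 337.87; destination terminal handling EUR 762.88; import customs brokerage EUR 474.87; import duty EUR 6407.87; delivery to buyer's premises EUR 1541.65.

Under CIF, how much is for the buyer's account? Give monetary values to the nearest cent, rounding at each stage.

CIF: the seller pays costs through ocean freight and marine insurance to the destination port.
Seller's account: goods 70838.76 + inland to port 605.46 + export clearance 68.46 + origin terminal 286.39 + freight 8355.25 + insurance 337.87 = 80492.19
Buyer's account: destination terminal 762.88 + brokerage 474.87 + duty 6407.87 + delivery 1541.65 = 9187.27

Buyer's account: EUR 9187.27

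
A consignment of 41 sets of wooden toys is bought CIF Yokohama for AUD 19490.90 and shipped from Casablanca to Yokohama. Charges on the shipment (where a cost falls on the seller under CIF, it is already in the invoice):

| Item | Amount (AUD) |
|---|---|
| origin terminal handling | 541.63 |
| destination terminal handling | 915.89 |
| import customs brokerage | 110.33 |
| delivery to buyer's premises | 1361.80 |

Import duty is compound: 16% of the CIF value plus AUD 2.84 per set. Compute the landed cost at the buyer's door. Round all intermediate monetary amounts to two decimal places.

Total landed cost: AUD 25113.90

CIF: the seller pays costs through ocean freight and marine insurance to the destination port.
Already in the invoice (seller's account under CIF): origin terminal — exclude.
The CIF price already equals the CIF value: 19490.90
Ad valorem component: 19490.90 × 16% = 3118.54
Specific component: 41 × 2.84 = 116.44
Import duty = 3118.54 + 116.44 = 3234.98
Buyer bears: destination terminal 915.89 + brokerage 110.33 + delivery 1361.80 + duty 3234.98 = 5623.00
Landed cost = invoice 19490.90 + 5623.00 = 25113.90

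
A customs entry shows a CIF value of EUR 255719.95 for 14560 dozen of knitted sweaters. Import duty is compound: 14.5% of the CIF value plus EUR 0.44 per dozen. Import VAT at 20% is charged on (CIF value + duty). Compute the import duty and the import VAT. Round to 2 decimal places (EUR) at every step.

Ad valorem component: 255719.95 × 14.5% = 37079.39
Specific component: 14560 × 0.44 = 6406.40
Import duty = 37079.39 + 6406.40 = 43485.79
VAT base = CIF + duty = 255719.95 + 43485.79 = 299205.74
Import VAT = 299205.74 × 20% = 59841.15

Import duty: EUR 43485.79; import VAT: EUR 59841.15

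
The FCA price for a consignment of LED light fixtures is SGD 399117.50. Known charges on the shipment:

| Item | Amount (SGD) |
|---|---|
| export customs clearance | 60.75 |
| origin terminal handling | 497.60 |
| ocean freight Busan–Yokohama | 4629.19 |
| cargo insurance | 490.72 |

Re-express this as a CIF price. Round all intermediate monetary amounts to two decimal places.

CIF price: SGD 404735.01

Not relevant to the conversion: export clearance — on the seller under both FCA and CIF; already in the FCA price and stays in the CIF price.
From FCA to CIF, the seller additionally bears: origin terminal, freight, insurance.
CIF price = 399117.50 + 497.60 + 4629.19 + 490.72 = 404735.01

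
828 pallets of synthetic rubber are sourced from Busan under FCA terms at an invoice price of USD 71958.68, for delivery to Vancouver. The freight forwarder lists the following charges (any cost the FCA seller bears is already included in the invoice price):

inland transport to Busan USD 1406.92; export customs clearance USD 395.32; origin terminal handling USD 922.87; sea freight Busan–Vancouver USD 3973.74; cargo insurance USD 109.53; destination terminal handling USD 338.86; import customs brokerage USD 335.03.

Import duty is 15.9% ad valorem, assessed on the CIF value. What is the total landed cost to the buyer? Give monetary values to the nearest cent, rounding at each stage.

FCA: the seller delivers export-cleared goods to the carrier; the buyer bears costs from that point.
Already in the invoice (seller's account under FCA): inland to port, export clearance — exclude.
CIF value = FCA price + origin terminal + freight + insurance = 71958.68 + 922.87 + 3973.74 + 109.53 = 76964.82
Import duty = 76964.82 × 15.9% = 12237.41
Buyer bears: origin terminal 922.87 + freight 3973.74 + insurance 109.53 + destination terminal 338.86 + brokerage 335.03 + duty 12237.41 = 17917.44
Landed cost = invoice 71958.68 + 17917.44 = 89876.12

Total landed cost: USD 89876.12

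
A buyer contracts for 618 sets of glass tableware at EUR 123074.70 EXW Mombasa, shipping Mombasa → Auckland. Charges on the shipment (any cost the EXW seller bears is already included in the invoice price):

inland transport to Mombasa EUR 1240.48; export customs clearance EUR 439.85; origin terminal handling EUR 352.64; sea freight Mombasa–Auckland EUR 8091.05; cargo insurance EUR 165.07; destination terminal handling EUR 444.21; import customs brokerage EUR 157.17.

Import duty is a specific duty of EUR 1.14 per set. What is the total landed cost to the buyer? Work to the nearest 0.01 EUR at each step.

EXW: the seller makes goods available at their premises; the buyer bears all onward costs.
CIF value = EXW price + inland to port + export clearance + origin terminal + freight + insurance = 123074.70 + 1240.48 + 439.85 + 352.64 + 8091.05 + 165.07 = 133363.79
Import duty = 618 × 1.14 = 704.52
Buyer bears: inland to port 1240.48 + export clearance 439.85 + origin terminal 352.64 + freight 8091.05 + insurance 165.07 + destination terminal 444.21 + brokerage 157.17 + duty 704.52 = 11594.99
Landed cost = invoice 123074.70 + 11594.99 = 134669.69

Total landed cost: EUR 134669.69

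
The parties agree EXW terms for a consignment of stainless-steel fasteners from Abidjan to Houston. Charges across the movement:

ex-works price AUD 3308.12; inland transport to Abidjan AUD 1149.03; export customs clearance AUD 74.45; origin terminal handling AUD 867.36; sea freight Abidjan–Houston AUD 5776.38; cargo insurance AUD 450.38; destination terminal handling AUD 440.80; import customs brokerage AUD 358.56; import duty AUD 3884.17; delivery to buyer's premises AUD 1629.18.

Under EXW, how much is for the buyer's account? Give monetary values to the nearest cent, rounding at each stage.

EXW: the seller makes goods available at their premises; the buyer bears all onward costs.
Seller's account: goods 3308.12 = 3308.12
Buyer's account: inland to port 1149.03 + export clearance 74.45 + origin terminal 867.36 + freight 5776.38 + insurance 450.38 + destination terminal 440.80 + brokerage 358.56 + duty 3884.17 + delivery 1629.18 = 14630.31

Buyer's account: AUD 14630.31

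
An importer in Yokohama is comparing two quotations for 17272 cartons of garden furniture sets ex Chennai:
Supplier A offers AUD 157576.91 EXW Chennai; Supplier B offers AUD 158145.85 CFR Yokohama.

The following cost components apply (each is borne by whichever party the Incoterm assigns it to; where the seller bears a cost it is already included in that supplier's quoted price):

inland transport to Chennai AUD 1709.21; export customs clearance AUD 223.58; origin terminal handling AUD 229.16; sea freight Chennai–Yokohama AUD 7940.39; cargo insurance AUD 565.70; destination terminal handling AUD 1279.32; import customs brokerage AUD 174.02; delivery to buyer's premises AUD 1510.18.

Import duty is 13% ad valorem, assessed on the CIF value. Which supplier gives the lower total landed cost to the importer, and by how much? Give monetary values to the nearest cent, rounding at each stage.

Supplier A (EXW):
CIF value = EXW price + inland to port + export clearance + origin terminal + freight + insurance = 157576.91 + 1709.21 + 223.58 + 229.16 + 7940.39 + 565.70 = 168244.95
Import duty = 168244.95 × 13% = 21871.84
Buyer bears (A): 1709.21 + 223.58 + 229.16 + 7940.39 + 565.70 + 1279.32 + 174.02 + 1510.18 = 13631.56
Landed cost (A) = invoice 157576.91 + 13631.56 + duty 21871.84 = 193080.31
Supplier B (CFR):
CIF value = CFR price + insurance = 158145.85 + 565.70 = 158711.55
Import duty = 158711.55 × 13% = 20632.50
Buyer bears (B): 565.70 + 1279.32 + 174.02 + 1510.18 = 3529.22
Landed cost (B) = invoice 158145.85 + 3529.22 + duty 20632.50 = 182307.57
Difference = |193080.31 − 182307.57| = 10772.74

Supplier B is cheaper by AUD 10772.74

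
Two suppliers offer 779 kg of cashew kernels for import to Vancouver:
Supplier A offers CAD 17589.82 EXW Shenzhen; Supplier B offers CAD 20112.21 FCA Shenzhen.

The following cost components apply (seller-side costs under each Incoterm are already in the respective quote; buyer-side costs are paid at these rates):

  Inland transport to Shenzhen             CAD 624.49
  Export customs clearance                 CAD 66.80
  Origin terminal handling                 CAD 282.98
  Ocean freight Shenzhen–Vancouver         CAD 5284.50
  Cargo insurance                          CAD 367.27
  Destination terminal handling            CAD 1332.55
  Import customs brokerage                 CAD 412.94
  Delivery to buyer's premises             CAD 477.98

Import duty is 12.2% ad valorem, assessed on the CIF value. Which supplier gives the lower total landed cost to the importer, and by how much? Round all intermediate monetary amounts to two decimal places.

Supplier A (EXW):
CIF value = EXW price + inland to port + export clearance + origin terminal + freight + insurance = 17589.82 + 624.49 + 66.80 + 282.98 + 5284.50 + 367.27 = 24215.86
Import duty = 24215.86 × 12.2% = 2954.33
Buyer bears (A): 624.49 + 66.80 + 282.98 + 5284.50 + 367.27 + 1332.55 + 412.94 + 477.98 = 8849.51
Landed cost (A) = invoice 17589.82 + 8849.51 + duty 2954.33 = 29393.66
Supplier B (FCA):
CIF value = FCA price + origin terminal + freight + insurance = 20112.21 + 282.98 + 5284.50 + 367.27 = 26046.96
Import duty = 26046.96 × 12.2% = 3177.73
Buyer bears (B): 282.98 + 5284.50 + 367.27 + 1332.55 + 412.94 + 477.98 = 8158.22
Landed cost (B) = invoice 20112.21 + 8158.22 + duty 3177.73 = 31448.16
Difference = |29393.66 − 31448.16| = 2054.50

Supplier A is cheaper by CAD 2054.50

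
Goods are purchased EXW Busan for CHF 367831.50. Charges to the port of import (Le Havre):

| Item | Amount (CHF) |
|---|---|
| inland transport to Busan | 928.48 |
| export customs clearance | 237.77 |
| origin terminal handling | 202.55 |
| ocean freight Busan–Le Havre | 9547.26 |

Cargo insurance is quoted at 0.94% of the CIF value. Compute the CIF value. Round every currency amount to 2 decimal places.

Let C be the CIF value. C = EXW price + pre-shipment costs + freight + 0.94% × C
C − 0.94% × C = 367831.50 + 928.48 + 237.77 + 202.55 + 9547.26
0.9906 × C = 378747.56
C = 378747.56 / 0.9906 = 382341.57
Insurance premium = 0.94% × 382341.57 = 3594.01

CIF value: CHF 382341.57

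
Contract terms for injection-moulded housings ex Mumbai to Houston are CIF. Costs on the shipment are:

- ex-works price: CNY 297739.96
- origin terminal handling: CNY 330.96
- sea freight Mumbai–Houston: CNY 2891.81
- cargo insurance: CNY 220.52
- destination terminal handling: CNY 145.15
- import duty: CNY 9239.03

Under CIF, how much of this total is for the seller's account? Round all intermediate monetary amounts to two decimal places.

Seller's account: CNY 301183.25

CIF: the seller pays costs through ocean freight and marine insurance to the destination port.
Seller's account: goods 297739.96 + origin terminal 330.96 + freight 2891.81 + insurance 220.52 = 301183.25
Buyer's account: destination terminal 145.15 + duty 9239.03 = 9384.18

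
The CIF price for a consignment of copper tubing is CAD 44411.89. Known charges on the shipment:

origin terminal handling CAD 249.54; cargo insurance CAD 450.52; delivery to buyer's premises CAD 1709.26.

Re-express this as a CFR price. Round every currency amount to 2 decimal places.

CFR price: CAD 43961.37

Not relevant to the conversion: origin terminal — on the seller under both CIF and CFR; already in the CIF price and stays in the CFR price. delivery — on the buyer under both terms; not part of either seller's price.
From CIF to CFR, the seller no longer bears: insurance.
CFR price = 44411.89 − 450.52 = 43961.37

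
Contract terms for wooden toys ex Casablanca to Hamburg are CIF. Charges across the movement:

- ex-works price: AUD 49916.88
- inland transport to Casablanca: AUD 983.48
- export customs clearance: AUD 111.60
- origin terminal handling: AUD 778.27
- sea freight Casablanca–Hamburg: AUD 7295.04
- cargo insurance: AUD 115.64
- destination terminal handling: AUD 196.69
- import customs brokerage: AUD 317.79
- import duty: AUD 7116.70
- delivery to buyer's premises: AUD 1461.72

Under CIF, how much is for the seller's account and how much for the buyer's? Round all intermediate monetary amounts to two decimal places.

Seller: AUD 59200.91; buyer: AUD 9092.90

CIF: the seller pays costs through ocean freight and marine insurance to the destination port.
Seller's account: goods 49916.88 + inland to port 983.48 + export clearance 111.60 + origin terminal 778.27 + freight 7295.04 + insurance 115.64 = 59200.91
Buyer's account: destination terminal 196.69 + brokerage 317.79 + duty 7116.70 + delivery 1461.72 = 9092.90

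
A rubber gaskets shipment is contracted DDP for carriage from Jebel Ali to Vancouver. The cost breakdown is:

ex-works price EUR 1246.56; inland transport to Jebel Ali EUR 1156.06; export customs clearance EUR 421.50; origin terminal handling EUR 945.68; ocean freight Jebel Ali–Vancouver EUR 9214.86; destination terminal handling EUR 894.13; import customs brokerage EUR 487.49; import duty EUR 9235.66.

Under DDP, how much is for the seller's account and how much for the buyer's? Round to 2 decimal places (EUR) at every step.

DDP: the seller bears all costs including import duty.
Seller's account: goods 1246.56 + inland to port 1156.06 + export clearance 421.50 + origin terminal 945.68 + freight 9214.86 + destination terminal 894.13 + brokerage 487.49 + duty 9235.66 = 23601.94
Buyer's account: 0.00

Seller: EUR 23601.94; buyer: EUR 0.00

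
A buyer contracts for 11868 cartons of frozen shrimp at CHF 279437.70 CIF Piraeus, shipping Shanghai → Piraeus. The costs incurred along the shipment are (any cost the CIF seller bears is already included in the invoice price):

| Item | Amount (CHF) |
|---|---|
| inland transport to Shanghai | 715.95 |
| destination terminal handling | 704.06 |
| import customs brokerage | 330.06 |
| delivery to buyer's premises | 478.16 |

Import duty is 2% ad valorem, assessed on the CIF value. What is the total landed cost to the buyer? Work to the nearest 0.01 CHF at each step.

Total landed cost: CHF 286538.73

CIF: the seller pays costs through ocean freight and marine insurance to the destination port.
Already in the invoice (seller's account under CIF): inland to port — exclude.
The CIF price already equals the CIF value: 279437.70
Import duty = 279437.70 × 2% = 5588.75
Buyer bears: destination terminal 704.06 + brokerage 330.06 + delivery 478.16 + duty 5588.75 = 7101.03
Landed cost = invoice 279437.70 + 7101.03 = 286538.73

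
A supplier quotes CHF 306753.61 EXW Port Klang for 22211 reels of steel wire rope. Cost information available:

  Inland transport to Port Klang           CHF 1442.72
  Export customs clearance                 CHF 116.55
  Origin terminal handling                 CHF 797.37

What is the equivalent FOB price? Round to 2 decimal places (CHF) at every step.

From EXW to FOB, the seller additionally bears: inland to port, export clearance, origin terminal.
FOB price = 306753.61 + 1442.72 + 116.55 + 797.37 = 309110.25

FOB price: CHF 309110.25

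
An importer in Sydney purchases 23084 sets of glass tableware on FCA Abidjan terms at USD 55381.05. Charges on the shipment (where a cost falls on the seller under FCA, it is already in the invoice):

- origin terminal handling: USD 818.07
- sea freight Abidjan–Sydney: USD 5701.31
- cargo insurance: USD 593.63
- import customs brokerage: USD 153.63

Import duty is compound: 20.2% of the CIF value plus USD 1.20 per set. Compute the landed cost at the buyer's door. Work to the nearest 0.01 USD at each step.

Total landed cost: USD 102972.29

FCA: the seller delivers export-cleared goods to the carrier; the buyer bears costs from that point.
CIF value = FCA price + origin terminal + freight + insurance = 55381.05 + 818.07 + 5701.31 + 593.63 = 62494.06
Ad valorem component: 62494.06 × 20.2% = 12623.80
Specific component: 23084 × 1.20 = 27700.80
Import duty = 12623.80 + 27700.80 = 40324.60
Buyer bears: origin terminal 818.07 + freight 5701.31 + insurance 593.63 + brokerage 153.63 + duty 40324.60 = 47591.24
Landed cost = invoice 55381.05 + 47591.24 = 102972.29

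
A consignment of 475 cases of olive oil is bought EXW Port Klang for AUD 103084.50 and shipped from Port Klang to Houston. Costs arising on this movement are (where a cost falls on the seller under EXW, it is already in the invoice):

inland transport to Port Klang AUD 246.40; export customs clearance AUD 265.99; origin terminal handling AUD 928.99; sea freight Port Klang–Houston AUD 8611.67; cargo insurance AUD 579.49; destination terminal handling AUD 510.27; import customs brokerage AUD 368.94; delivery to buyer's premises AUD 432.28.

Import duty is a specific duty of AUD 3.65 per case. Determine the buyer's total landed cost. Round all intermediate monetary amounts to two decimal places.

EXW: the seller makes goods available at their premises; the buyer bears all onward costs.
CIF value = EXW price + inland to port + export clearance + origin terminal + freight + insurance = 103084.50 + 246.40 + 265.99 + 928.99 + 8611.67 + 579.49 = 113717.04
Import duty = 475 × 3.65 = 1733.75
Buyer bears: inland to port 246.40 + export clearance 265.99 + origin terminal 928.99 + freight 8611.67 + insurance 579.49 + destination terminal 510.27 + brokerage 368.94 + delivery 432.28 + duty 1733.75 = 13677.78
Landed cost = invoice 103084.50 + 13677.78 = 116762.28

Total landed cost: AUD 116762.28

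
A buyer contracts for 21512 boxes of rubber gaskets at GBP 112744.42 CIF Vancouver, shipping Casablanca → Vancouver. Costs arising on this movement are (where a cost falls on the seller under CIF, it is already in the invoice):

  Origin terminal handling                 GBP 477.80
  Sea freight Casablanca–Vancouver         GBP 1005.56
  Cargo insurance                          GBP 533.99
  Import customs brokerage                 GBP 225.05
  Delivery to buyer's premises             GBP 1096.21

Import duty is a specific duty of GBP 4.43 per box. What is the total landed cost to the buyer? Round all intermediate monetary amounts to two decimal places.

Total landed cost: GBP 209363.84

CIF: the seller pays costs through ocean freight and marine insurance to the destination port.
Already in the invoice (seller's account under CIF): origin terminal, freight, insurance — exclude.
The CIF price already equals the CIF value: 112744.42
Import duty = 21512 × 4.43 = 95298.16
Buyer bears: brokerage 225.05 + delivery 1096.21 + duty 95298.16 = 96619.42
Landed cost = invoice 112744.42 + 96619.42 = 209363.84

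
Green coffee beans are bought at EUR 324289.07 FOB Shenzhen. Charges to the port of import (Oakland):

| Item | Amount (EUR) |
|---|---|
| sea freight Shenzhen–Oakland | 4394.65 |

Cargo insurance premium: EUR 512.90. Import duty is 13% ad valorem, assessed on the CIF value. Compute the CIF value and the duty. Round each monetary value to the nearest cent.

CIF = FOB price + freight + insurance
CIF = 324289.07 + 4394.65 + 512.90 = 329196.62
Import duty = 329196.62 × 13% = 42795.56

CIF value: EUR 329196.62; import duty: EUR 42795.56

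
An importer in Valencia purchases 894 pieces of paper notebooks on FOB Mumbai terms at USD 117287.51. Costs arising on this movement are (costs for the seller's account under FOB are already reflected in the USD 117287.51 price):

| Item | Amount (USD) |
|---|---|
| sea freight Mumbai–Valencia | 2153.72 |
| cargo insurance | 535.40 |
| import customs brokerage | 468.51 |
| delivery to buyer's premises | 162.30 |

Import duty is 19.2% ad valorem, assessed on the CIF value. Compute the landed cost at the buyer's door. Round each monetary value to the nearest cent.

Total landed cost: USD 143642.95

FOB: the seller bears costs until goods are on board at the origin port; the buyer bears freight, insurance and all costs thereafter.
CIF value = FOB price + freight + insurance = 117287.51 + 2153.72 + 535.40 = 119976.63
Import duty = 119976.63 × 19.2% = 23035.51
Buyer bears: freight 2153.72 + insurance 535.40 + brokerage 468.51 + delivery 162.30 + duty 23035.51 = 26355.44
Landed cost = invoice 117287.51 + 26355.44 = 143642.95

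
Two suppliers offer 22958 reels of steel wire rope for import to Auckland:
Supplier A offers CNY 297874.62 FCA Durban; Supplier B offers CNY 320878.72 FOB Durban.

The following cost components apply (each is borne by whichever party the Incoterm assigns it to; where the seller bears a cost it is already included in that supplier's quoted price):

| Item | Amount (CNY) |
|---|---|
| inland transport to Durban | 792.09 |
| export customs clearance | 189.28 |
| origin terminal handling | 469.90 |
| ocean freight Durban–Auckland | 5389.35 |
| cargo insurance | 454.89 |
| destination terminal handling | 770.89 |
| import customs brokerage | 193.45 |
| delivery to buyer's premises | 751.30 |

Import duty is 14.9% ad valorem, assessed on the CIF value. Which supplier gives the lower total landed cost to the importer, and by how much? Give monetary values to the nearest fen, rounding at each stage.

Supplier A (FCA):
CIF value = FCA price + origin terminal + freight + insurance = 297874.62 + 469.90 + 5389.35 + 454.89 = 304188.76
Import duty = 304188.76 × 14.9% = 45324.13
Buyer bears (A): 469.90 + 5389.35 + 454.89 + 770.89 + 193.45 + 751.30 = 8029.78
Landed cost (A) = invoice 297874.62 + 8029.78 + duty 45324.13 = 351228.53
Supplier B (FOB):
CIF value = FOB price + freight + insurance = 320878.72 + 5389.35 + 454.89 = 326722.96
Import duty = 326722.96 × 14.9% = 48681.72
Buyer bears (B): 5389.35 + 454.89 + 770.89 + 193.45 + 751.30 = 7559.88
Landed cost (B) = invoice 320878.72 + 7559.88 + duty 48681.72 = 377120.32
Difference = |351228.53 − 377120.32| = 25891.79

Supplier A is cheaper by CNY 25891.79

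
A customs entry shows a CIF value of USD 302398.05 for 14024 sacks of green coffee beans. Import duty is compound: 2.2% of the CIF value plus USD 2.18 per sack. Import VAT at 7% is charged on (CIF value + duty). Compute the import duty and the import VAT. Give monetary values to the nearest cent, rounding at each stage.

Import duty: USD 37225.08; import VAT: USD 23773.62

Ad valorem component: 302398.05 × 2.2% = 6652.76
Specific component: 14024 × 2.18 = 30572.32
Import duty = 6652.76 + 30572.32 = 37225.08
VAT base = CIF + duty = 302398.05 + 37225.08 = 339623.13
Import VAT = 339623.13 × 7% = 23773.62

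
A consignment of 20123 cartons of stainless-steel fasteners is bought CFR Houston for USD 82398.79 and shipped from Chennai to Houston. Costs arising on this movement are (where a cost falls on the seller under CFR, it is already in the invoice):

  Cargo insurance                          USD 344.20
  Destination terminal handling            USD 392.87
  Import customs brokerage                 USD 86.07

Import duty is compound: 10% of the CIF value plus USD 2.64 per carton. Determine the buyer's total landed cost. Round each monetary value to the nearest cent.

CFR: the seller pays costs through ocean freight to the destination port, but not insurance.
CIF value = CFR price + insurance = 82398.79 + 344.20 = 82742.99
Ad valorem component: 82742.99 × 10% = 8274.30
Specific component: 20123 × 2.64 = 53124.72
Import duty = 8274.30 + 53124.72 = 61399.02
Buyer bears: insurance 344.20 + destination terminal 392.87 + brokerage 86.07 + duty 61399.02 = 62222.16
Landed cost = invoice 82398.79 + 62222.16 = 144620.95

Total landed cost: USD 144620.95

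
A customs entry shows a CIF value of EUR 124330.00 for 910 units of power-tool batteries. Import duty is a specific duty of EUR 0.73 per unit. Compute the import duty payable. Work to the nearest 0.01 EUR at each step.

Import duty = 910 × 0.73 = 664.30

Import duty: EUR 664.30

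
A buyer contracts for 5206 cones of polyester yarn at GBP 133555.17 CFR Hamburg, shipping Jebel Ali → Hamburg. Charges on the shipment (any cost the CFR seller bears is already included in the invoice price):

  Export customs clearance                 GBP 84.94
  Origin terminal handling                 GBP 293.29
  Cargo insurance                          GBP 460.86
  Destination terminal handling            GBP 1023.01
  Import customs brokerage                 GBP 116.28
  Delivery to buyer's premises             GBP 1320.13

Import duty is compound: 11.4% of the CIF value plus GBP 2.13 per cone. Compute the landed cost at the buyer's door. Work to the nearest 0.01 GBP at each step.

Total landed cost: GBP 162842.06

CFR: the seller pays costs through ocean freight to the destination port, but not insurance.
Already in the invoice (seller's account under CFR): export clearance, origin terminal — exclude.
CIF value = CFR price + insurance = 133555.17 + 460.86 = 134016.03
Ad valorem component: 134016.03 × 11.4% = 15277.83
Specific component: 5206 × 2.13 = 11088.78
Import duty = 15277.83 + 11088.78 = 26366.61
Buyer bears: insurance 460.86 + destination terminal 1023.01 + brokerage 116.28 + delivery 1320.13 + duty 26366.61 = 29286.89
Landed cost = invoice 133555.17 + 29286.89 = 162842.06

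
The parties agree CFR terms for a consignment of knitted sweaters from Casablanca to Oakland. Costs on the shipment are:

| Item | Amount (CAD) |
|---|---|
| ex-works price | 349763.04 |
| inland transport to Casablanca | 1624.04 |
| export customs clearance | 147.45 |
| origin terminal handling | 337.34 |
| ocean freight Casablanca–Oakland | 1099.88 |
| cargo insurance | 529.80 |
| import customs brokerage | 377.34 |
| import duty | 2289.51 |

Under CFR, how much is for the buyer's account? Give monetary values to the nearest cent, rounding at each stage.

Buyer's account: CAD 3196.65

CFR: the seller pays costs through ocean freight to the destination port, but not insurance.
Seller's account: goods 349763.04 + inland to port 1624.04 + export clearance 147.45 + origin terminal 337.34 + freight 1099.88 = 352971.75
Buyer's account: insurance 529.80 + brokerage 377.34 + duty 2289.51 = 3196.65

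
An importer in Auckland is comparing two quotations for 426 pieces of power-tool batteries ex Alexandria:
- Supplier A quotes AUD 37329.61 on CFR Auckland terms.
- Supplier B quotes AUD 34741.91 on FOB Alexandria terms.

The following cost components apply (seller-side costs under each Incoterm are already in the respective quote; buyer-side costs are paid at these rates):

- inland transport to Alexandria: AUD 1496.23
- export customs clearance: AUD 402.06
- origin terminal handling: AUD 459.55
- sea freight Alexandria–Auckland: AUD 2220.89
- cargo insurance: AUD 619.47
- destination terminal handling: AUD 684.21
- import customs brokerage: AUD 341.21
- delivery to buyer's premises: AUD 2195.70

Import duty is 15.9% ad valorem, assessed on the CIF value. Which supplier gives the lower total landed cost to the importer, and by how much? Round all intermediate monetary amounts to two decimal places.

Supplier A (CFR):
CIF value = CFR price + insurance = 37329.61 + 619.47 = 37949.08
Import duty = 37949.08 × 15.9% = 6033.90
Buyer bears (A): 619.47 + 684.21 + 341.21 + 2195.70 = 3840.59
Landed cost (A) = invoice 37329.61 + 3840.59 + duty 6033.90 = 47204.10
Supplier B (FOB):
CIF value = FOB price + freight + insurance = 34741.91 + 2220.89 + 619.47 = 37582.27
Import duty = 37582.27 × 15.9% = 5975.58
Buyer bears (B): 2220.89 + 619.47 + 684.21 + 341.21 + 2195.70 = 6061.48
Landed cost (B) = invoice 34741.91 + 6061.48 + duty 5975.58 = 46778.97
Difference = |47204.10 − 46778.97| = 425.13

Supplier B is cheaper by AUD 425.13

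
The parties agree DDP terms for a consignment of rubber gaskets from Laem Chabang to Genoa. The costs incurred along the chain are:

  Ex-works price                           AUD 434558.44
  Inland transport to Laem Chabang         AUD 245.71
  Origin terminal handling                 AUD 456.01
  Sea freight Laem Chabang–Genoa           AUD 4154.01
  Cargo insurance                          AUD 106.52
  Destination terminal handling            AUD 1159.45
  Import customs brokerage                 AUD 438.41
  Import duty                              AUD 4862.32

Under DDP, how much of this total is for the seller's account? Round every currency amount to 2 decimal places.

DDP: the seller bears all costs including import duty.
Seller's account: goods 434558.44 + inland to port 245.71 + origin terminal 456.01 + freight 4154.01 + insurance 106.52 + destination terminal 1159.45 + brokerage 438.41 + duty 4862.32 = 445980.87
Buyer's account: 0.00

Seller's account: AUD 445980.87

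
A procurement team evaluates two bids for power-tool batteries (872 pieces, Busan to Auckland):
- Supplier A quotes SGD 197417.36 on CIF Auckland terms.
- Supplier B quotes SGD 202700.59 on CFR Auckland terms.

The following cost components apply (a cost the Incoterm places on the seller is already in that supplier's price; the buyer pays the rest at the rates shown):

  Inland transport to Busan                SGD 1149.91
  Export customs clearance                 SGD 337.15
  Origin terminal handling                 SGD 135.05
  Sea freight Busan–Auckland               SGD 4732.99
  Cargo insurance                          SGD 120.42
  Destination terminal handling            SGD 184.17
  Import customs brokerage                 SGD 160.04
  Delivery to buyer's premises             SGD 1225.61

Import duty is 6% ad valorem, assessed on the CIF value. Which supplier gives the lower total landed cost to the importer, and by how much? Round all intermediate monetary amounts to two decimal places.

Supplier A is cheaper by SGD 5727.87

Supplier A (CIF):
The CIF price already equals the CIF value: 197417.36
Import duty = 197417.36 × 6% = 11845.04
Buyer bears (A): 184.17 + 160.04 + 1225.61 = 1569.82
Landed cost (A) = invoice 197417.36 + 1569.82 + duty 11845.04 = 210832.22
Supplier B (CFR):
CIF value = CFR price + insurance = 202700.59 + 120.42 = 202821.01
Import duty = 202821.01 × 6% = 12169.26
Buyer bears (B): 120.42 + 184.17 + 160.04 + 1225.61 = 1690.24
Landed cost (B) = invoice 202700.59 + 1690.24 + duty 12169.26 = 216560.09
Difference = |210832.22 − 216560.09| = 5727.87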